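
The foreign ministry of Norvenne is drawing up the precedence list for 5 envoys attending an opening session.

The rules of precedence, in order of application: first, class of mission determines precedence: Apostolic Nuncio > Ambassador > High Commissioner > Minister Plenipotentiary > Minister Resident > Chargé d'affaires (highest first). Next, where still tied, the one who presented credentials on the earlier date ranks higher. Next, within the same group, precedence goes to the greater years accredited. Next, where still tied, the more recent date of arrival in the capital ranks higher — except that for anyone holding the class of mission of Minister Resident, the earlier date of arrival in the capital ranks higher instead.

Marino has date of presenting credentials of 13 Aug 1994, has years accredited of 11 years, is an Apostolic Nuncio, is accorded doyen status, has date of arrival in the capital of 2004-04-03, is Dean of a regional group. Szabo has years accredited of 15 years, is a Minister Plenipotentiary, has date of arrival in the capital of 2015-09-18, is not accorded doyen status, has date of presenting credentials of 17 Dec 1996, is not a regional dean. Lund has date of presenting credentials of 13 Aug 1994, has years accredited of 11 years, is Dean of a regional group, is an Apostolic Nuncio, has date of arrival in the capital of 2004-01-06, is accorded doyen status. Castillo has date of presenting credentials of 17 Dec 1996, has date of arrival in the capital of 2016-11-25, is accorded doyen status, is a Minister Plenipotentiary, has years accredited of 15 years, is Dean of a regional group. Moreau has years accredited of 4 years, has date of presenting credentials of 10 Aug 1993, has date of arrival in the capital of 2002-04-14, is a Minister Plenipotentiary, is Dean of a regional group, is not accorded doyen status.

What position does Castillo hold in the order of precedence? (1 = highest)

4

By class of mission: Marino and Lund (Apostolic Nuncio); then Moreau, Castillo and Szabo (Minister Plenipotentiary).
Marino and Lund both have date of presenting credentials 13 Aug 1994, so the next rule applies.
Marino and Lund both have years accredited 11 years, so the next rule applies.
Among Marino and Lund, by date of arrival in the capital (later first): Marino (2004-04-03) before Lund (2004-01-06).
Among Moreau, Castillo and Szabo, by date of presenting credentials (earlier first): Moreau (10 Aug 1993) before Castillo and Szabo (17 Dec 1996).
Castillo and Szabo both have years accredited 15 years, so the next rule applies.
Among Castillo and Szabo, by date of arrival in the capital (later first): Castillo (2016-11-25) before Szabo (2015-09-18).
Order: Marino, Lund, Moreau, Castillo, Szabo. So position 4.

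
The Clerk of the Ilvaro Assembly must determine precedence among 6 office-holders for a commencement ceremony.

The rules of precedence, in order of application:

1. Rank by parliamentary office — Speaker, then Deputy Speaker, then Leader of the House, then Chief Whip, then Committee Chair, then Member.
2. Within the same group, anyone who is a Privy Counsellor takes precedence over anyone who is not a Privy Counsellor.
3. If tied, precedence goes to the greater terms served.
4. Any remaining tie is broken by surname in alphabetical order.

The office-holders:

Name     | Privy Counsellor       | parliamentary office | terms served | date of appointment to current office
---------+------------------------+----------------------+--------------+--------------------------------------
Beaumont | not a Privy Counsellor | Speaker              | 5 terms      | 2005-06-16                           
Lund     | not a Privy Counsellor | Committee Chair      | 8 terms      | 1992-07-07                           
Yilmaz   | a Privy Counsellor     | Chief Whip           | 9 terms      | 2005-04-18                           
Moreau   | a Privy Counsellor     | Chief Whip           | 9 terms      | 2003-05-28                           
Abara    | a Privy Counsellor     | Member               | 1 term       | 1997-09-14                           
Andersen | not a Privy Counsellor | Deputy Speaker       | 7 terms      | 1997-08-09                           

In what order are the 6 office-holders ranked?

Beaumont, Andersen, Moreau, Yilmaz, Lund, Abara

By parliamentary office: Beaumont (Speaker); then Andersen (Deputy Speaker); then Moreau and Yilmaz (Chief Whip); then Lund (Committee Chair); then Abara (Member).
Moreau and Yilmaz are each a Privy Counsellor, so the next rule applies.
Moreau and Yilmaz both have terms served 9 terms, so the next rule applies.
Among Moreau and Yilmaz, alphabetically by surname: Moreau before Yilmaz.
Full order: Beaumont, Andersen, Moreau, Yilmaz, Lund, Abara.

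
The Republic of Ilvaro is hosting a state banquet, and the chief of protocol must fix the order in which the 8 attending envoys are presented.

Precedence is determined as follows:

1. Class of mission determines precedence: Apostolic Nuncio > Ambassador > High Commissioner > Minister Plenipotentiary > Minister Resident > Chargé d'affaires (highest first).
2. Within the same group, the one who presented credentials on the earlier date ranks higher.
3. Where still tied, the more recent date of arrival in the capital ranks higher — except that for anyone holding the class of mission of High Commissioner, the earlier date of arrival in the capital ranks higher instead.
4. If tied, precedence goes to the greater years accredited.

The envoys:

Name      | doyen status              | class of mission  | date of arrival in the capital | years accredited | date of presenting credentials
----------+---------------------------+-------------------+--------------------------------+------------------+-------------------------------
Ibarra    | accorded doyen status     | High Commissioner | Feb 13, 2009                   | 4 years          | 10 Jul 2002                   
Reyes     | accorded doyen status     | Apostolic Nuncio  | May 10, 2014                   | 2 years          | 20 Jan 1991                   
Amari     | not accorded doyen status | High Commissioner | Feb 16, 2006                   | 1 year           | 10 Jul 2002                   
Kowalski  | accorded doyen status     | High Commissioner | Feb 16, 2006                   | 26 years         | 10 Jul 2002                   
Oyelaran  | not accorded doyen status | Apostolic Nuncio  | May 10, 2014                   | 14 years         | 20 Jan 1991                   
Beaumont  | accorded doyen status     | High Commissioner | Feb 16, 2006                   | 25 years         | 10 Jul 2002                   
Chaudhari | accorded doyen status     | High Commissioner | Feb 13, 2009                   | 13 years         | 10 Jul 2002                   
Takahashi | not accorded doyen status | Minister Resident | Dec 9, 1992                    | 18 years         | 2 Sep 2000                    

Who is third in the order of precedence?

By class of mission: Oyelaran and Reyes (Apostolic Nuncio); then Kowalski, Beaumont, Amari, Chaudhari and Ibarra (High Commissioner); then Takahashi (Minister Resident).
Oyelaran and Reyes both have date of presenting credentials 20 Jan 1991, so the next rule applies.
Oyelaran and Reyes both have date of arrival in the capital May 10, 2014, so the next rule applies.
Among Oyelaran and Reyes, by years accredited (higher first): Oyelaran (14 years) before Reyes (2 years).
Kowalski, Beaumont, Amari, Chaudhari and Ibarra all have date of presenting credentials 10 Jul 2002, so the next rule applies.
Among Kowalski, Beaumont, Amari, Chaudhari and Ibarra, by date of arrival in the capital (earlier first) (reversed rule for this group): Kowalski, Beaumont and Amari (Feb 16, 2006) before Chaudhari and Ibarra (Feb 13, 2009).
Among Kowalski, Beaumont and Amari, by years accredited (higher first): Kowalski (26 years) before Beaumont (25 years) before Amari (1 year).
Among Chaudhari and Ibarra, by years accredited (higher first): Chaudhari (13 years) before Ibarra (4 years).
Order: Oyelaran, Reyes, Kowalski, Beaumont, Amari, Chaudhari, Ibarra, Takahashi.

Kowalski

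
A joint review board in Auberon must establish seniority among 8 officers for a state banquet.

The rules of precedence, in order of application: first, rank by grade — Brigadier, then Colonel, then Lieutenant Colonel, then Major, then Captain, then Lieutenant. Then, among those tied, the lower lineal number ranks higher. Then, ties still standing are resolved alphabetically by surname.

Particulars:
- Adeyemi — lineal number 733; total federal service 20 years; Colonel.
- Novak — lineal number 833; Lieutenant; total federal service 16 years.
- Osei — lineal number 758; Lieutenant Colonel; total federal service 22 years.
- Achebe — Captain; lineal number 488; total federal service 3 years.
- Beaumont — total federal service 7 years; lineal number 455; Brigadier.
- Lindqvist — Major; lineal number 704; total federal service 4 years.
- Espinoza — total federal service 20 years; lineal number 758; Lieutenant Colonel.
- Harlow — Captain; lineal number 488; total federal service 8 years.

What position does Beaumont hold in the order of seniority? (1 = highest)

1

By grade: Beaumont (Brigadier); then Adeyemi (Colonel); then Espinoza and Osei (Lieutenant Colonel); then Lindqvist (Major); then Achebe and Harlow (Captain); then Novak (Lieutenant).
Espinoza and Osei both have lineal number 758, so the next rule applies.
Among Espinoza and Osei, alphabetically by surname: Espinoza before Osei.
Achebe and Harlow both have lineal number 488, so the next rule applies.
Among Achebe and Harlow, alphabetically by surname: Achebe before Harlow.
Order: Beaumont, Adeyemi, Espinoza, Osei, Lindqvist, Achebe, Harlow, Novak. So position 1.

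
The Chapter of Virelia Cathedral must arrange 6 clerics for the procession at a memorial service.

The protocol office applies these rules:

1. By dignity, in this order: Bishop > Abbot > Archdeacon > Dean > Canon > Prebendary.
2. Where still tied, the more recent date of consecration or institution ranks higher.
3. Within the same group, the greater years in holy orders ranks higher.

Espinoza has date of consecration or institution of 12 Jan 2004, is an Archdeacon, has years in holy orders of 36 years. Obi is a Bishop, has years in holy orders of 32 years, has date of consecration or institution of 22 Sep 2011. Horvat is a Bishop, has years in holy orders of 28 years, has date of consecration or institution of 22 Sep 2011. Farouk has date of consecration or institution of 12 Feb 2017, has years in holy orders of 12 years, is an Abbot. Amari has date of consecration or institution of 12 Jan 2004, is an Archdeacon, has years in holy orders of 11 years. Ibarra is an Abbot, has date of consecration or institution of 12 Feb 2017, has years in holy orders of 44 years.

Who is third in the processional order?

By dignity: Obi and Horvat (Bishop); then Ibarra and Farouk (Abbot); then Espinoza and Amari (Archdeacon).
Obi and Horvat both have date of consecration or institution 22 Sep 2011, so the next rule applies.
Among Obi and Horvat, by years in holy orders (higher first): Obi (32 years) before Horvat (28 years).
Ibarra and Farouk both have date of consecration or institution 12 Feb 2017, so the next rule applies.
Among Ibarra and Farouk, by years in holy orders (higher first): Ibarra (44 years) before Farouk (12 years).
Espinoza and Amari both have date of consecration or institution 12 Jan 2004, so the next rule applies.
Among Espinoza and Amari, by years in holy orders (higher first): Espinoza (36 years) before Amari (11 years).
Order: Obi, Horvat, Ibarra, Farouk, Espinoza, Amari.

Ibarra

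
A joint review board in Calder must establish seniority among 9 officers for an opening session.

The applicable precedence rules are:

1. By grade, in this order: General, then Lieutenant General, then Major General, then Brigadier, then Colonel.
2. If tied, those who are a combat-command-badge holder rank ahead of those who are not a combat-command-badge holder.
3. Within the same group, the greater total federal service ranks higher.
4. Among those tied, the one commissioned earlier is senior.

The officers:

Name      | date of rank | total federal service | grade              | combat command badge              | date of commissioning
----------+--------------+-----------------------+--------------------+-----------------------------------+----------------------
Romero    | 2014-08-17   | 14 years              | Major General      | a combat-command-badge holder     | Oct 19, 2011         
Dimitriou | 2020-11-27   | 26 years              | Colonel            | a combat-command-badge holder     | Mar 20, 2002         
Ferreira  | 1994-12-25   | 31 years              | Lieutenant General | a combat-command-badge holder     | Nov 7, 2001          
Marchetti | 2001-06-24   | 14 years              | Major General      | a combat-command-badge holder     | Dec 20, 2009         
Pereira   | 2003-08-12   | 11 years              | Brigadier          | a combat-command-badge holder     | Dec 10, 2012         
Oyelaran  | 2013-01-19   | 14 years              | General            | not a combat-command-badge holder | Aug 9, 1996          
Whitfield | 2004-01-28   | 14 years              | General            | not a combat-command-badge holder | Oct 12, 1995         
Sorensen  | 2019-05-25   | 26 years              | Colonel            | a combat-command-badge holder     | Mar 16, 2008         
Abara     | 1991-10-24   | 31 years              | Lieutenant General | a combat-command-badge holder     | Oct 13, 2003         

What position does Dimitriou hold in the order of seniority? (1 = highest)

By grade: Whitfield and Oyelaran (General); then Ferreira and Abara (Lieutenant General); then Marchetti and Romero (Major General); then Pereira (Brigadier); then Dimitriou and Sorensen (Colonel).
Whitfield and Oyelaran are each not a combat-command-badge holder, so the next rule applies.
Whitfield and Oyelaran both have total federal service 14 years, so the next rule applies.
Among Whitfield and Oyelaran, by date of commissioning (earlier first): Whitfield (Oct 12, 1995) before Oyelaran (Aug 9, 1996).
Ferreira and Abara are each a combat-command-badge holder, so the next rule applies.
Ferreira and Abara both have total federal service 31 years, so the next rule applies.
Among Ferreira and Abara, by date of commissioning (earlier first): Ferreira (Nov 7, 2001) before Abara (Oct 13, 2003).
Marchetti and Romero are each a combat-command-badge holder, so the next rule applies.
Marchetti and Romero both have total federal service 14 years, so the next rule applies.
Among Marchetti and Romero, by date of commissioning (earlier first): Marchetti (Dec 20, 2009) before Romero (Oct 19, 2011).
Dimitriou and Sorensen are each a combat-command-badge holder, so the next rule applies.
Dimitriou and Sorensen both have total federal service 26 years, so the next rule applies.
Among Dimitriou and Sorensen, by date of commissioning (earlier first): Dimitriou (Mar 20, 2002) before Sorensen (Mar 16, 2008).
Order: Whitfield, Oyelaran, Ferreira, Abara, Marchetti, Romero, Pereira, Dimitriou, Sorensen. So position 8.

8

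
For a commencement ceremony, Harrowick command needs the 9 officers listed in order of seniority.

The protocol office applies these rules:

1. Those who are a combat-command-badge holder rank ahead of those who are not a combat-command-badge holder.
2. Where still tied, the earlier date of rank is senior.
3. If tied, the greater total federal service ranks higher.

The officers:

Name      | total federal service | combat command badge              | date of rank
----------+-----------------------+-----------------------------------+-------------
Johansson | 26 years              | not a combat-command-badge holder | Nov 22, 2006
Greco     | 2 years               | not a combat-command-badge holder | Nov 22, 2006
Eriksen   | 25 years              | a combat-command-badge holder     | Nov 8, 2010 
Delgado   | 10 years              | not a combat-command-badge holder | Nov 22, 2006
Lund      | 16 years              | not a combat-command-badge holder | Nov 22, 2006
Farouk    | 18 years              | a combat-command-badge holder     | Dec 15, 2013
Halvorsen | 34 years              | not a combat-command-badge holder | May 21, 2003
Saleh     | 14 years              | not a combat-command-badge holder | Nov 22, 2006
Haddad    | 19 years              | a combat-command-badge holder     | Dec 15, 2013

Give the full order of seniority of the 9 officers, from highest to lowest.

By the first rule: Eriksen, Haddad and Farouk (each a combat-command-badge holder); then Halvorsen, Johansson, Lund, Saleh, Delgado and Greco (each not a combat-command-badge holder).
Among Eriksen, Haddad and Farouk, by date of rank (earlier first): Eriksen (Nov 8, 2010) before Haddad and Farouk (Dec 15, 2013).
Among Haddad and Farouk, by total federal service (higher first): Haddad (19 years) before Farouk (18 years).
Among Halvorsen, Johansson, Lund, Saleh, Delgado and Greco, by date of rank (earlier first): Halvorsen (May 21, 2003) before Johansson, Lund, Saleh, Delgado and Greco (Nov 22, 2006).
Among Johansson, Lund, Saleh, Delgado and Greco, by total federal service (higher first): Johansson (26 years) before Lund (16 years) before Saleh (14 years) before Delgado (10 years) before Greco (2 years).
Full order: Eriksen, Haddad, Farouk, Halvorsen, Johansson, Lund, Saleh, Delgado, Greco.

Eriksen, Haddad, Farouk, Halvorsen, Johansson, Lund, Saleh, Delgado, Greco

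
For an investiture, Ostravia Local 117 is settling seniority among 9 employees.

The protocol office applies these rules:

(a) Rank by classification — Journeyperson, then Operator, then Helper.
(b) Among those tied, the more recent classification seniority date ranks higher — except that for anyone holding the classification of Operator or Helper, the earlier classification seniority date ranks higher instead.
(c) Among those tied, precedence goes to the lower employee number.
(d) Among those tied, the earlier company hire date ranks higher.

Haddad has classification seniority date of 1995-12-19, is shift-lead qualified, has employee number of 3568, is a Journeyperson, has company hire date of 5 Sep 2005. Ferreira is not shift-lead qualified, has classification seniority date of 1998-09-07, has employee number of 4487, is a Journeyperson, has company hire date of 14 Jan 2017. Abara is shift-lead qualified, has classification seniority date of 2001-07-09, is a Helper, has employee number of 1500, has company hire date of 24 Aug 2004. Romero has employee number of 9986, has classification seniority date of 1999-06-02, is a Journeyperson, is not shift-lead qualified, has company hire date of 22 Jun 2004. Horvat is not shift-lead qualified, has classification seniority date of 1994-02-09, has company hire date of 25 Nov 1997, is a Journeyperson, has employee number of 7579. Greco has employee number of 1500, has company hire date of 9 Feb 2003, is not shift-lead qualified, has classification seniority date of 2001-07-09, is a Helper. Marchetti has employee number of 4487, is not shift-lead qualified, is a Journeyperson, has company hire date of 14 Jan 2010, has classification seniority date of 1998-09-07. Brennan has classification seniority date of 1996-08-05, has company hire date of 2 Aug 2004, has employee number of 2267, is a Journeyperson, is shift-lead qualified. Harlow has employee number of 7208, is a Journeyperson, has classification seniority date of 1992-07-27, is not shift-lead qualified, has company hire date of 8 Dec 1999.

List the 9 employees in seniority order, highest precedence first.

By classification: Romero, Marchetti, Ferreira, Brennan, Haddad, Horvat and Harlow (Journeyperson); then Greco and Abara (Helper).
Among Romero, Marchetti, Ferreira, Brennan, Haddad, Horvat and Harlow, by classification seniority date (later first): Romero (1999-06-02) before Marchetti and Ferreira (1998-09-07) before Brennan (1996-08-05) before Haddad (1995-12-19) before Horvat (1994-02-09) before Harlow (1992-07-27).
Marchetti and Ferreira both have employee number 4487, so the next rule applies.
Among Marchetti and Ferreira, by company hire date (earlier first): Marchetti (14 Jan 2010) before Ferreira (14 Jan 2017).
Greco and Abara both have classification seniority date 2001-07-09, so the next rule applies.
Greco and Abara both have employee number 1500, so the next rule applies.
Among Greco and Abara, by company hire date (earlier first): Greco (9 Feb 2003) before Abara (24 Aug 2004).
Full order: Romero, Marchetti, Ferreira, Brennan, Haddad, Horvat, Harlow, Greco, Abara.

Romero, Marchetti, Ferreira, Brennan, Haddad, Horvat, Harlow, Greco, Abara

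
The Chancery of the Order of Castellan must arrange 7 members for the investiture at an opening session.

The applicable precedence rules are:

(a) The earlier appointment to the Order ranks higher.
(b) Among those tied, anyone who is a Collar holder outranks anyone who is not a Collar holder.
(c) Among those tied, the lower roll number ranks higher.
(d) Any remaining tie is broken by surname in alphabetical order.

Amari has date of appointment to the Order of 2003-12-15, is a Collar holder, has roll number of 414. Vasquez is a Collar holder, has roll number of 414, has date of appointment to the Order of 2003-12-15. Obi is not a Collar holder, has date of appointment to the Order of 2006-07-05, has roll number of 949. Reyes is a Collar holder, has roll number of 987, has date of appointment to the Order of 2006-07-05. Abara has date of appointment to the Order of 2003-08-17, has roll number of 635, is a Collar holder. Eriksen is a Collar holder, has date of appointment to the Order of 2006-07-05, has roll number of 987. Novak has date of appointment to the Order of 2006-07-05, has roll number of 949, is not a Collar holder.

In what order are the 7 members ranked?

Abara, Amari, Vasquez, Eriksen, Reyes, Novak, Obi

By date of appointment to the Order (earlier first): Abara (2003-08-17); then Amari and Vasquez (both 2003-12-15); then Eriksen, Reyes, Novak and Obi (each 2006-07-05).
Amari and Vasquez are each a Collar holder, so the next rule applies.
Amari and Vasquez both have roll number 414, so the next rule applies.
Among Amari and Vasquez, alphabetically by surname: Amari before Vasquez.
Among Eriksen, Reyes, Novak and Obi, a Collar holder before not a Collar holder: Eriksen and Reyes (a Collar holder) before Novak and Obi (not a Collar holder).
Eriksen and Reyes both have roll number 987, so the next rule applies.
Among Eriksen and Reyes, alphabetically by surname: Eriksen before Reyes.
Novak and Obi both have roll number 949, so the next rule applies.
Among Novak and Obi, alphabetically by surname: Novak before Obi.
Full order: Abara, Amari, Vasquez, Eriksen, Reyes, Novak, Obi.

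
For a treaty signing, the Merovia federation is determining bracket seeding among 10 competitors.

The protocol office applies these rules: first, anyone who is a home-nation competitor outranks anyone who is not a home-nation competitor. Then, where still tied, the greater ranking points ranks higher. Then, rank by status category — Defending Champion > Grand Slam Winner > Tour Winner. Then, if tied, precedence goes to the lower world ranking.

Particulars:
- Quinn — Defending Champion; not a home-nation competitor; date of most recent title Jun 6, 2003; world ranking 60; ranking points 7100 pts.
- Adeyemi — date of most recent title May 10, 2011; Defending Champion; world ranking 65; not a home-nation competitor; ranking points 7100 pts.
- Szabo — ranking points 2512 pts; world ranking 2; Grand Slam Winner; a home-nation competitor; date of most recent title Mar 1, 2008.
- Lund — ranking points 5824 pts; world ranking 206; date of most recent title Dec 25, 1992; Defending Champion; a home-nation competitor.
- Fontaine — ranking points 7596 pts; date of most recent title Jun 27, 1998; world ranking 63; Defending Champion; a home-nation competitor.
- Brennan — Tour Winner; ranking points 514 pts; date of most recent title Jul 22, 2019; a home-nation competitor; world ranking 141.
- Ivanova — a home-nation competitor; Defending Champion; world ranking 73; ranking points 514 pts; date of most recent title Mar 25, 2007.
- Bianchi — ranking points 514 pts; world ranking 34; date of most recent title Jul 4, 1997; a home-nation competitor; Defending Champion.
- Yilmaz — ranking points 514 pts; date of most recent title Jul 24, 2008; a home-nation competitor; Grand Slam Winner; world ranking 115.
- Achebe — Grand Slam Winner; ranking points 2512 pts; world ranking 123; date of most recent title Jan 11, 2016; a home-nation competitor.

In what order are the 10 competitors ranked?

By the first rule: Fontaine, Lund, Szabo, Achebe, Bianchi, Ivanova, Yilmaz and Brennan (each a home-nation competitor); then Quinn and Adeyemi (both not a home-nation competitor).
Among Fontaine, Lund, Szabo, Achebe, Bianchi, Ivanova, Yilmaz and Brennan, by ranking points (higher first): Fontaine (7596 pts) before Lund (5824 pts) before Szabo and Achebe (2512 pts) before Bianchi, Ivanova, Yilmaz and Brennan (514 pts).
Szabo and Achebe are each Grand Slam Winner, so the next rule applies.
Among Szabo and Achebe, by world ranking (lower first): Szabo (2) before Achebe (123).
Among Bianchi, Ivanova, Yilmaz and Brennan, by status category: Bianchi and Ivanova (Defending Champion) before Yilmaz (Grand Slam Winner) before Brennan (Tour Winner).
Among Bianchi and Ivanova, by world ranking (lower first): Bianchi (34) before Ivanova (73).
Quinn and Adeyemi both have ranking points 7100 pts, so the next rule applies.
Quinn and Adeyemi are each Defending Champion, so the next rule applies.
Among Quinn and Adeyemi, by world ranking (lower first): Quinn (60) before Adeyemi (65).
Full order: Fontaine, Lund, Szabo, Achebe, Bianchi, Ivanova, Yilmaz, Brennan, Quinn, Adeyemi.

Fontaine, Lund, Szabo, Achebe, Bianchi, Ivanova, Yilmaz, Brennan, Quinn, Adeyemi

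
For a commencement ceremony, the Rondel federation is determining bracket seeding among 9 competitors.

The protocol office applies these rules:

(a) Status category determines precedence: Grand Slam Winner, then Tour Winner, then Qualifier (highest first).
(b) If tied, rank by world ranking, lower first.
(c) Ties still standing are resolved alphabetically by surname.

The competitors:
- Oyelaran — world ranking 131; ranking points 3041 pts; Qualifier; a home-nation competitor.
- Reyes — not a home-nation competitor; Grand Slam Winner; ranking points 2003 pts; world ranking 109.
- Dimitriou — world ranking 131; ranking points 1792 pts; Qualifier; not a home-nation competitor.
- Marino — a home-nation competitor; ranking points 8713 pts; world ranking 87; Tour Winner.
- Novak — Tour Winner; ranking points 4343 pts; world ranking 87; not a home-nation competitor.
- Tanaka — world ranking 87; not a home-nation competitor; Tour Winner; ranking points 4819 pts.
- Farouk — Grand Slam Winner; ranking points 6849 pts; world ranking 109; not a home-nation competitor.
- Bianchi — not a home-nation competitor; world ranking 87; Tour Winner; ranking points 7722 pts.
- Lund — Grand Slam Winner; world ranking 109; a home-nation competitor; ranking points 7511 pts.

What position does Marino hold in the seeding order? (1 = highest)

5

By status category: Farouk, Lund and Reyes (Grand Slam Winner); then Bianchi, Marino, Novak and Tanaka (Tour Winner); then Dimitriou and Oyelaran (Qualifier).
Farouk, Lund and Reyes all have world ranking 109, so the next rule applies.
Among Farouk, Lund and Reyes, alphabetically by surname: Farouk before Lund before Reyes.
Bianchi, Marino, Novak and Tanaka all have world ranking 87, so the next rule applies.
Among Bianchi, Marino, Novak and Tanaka, alphabetically by surname: Bianchi before Marino before Novak before Tanaka.
Dimitriou and Oyelaran both have world ranking 131, so the next rule applies.
Among Dimitriou and Oyelaran, alphabetically by surname: Dimitriou before Oyelaran.
Order: Farouk, Lund, Reyes, Bianchi, Marino, Novak, Tanaka, Dimitriou, Oyelaran. So position 5.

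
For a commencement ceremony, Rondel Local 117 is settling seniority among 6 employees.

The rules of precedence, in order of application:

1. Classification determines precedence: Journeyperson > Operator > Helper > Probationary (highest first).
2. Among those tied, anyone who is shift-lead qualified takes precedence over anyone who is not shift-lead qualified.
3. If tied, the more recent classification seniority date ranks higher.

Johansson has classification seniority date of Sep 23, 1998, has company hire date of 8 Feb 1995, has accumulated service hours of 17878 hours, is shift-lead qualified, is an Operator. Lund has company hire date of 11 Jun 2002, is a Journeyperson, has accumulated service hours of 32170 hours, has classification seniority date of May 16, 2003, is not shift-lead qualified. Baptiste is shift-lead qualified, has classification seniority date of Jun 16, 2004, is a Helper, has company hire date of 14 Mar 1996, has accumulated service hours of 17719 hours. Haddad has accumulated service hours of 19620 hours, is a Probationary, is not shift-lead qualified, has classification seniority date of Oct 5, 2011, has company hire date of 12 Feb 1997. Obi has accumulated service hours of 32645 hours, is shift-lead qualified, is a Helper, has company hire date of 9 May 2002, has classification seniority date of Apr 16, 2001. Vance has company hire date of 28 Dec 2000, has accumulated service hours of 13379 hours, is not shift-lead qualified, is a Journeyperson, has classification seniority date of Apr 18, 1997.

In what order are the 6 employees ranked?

By classification: Lund and Vance (Journeyperson); then Johansson (Operator); then Baptiste and Obi (Helper); then Haddad (Probationary).
Lund and Vance are each not shift-lead qualified, so the next rule applies.
Among Lund and Vance, by classification seniority date (later first): Lund (May 16, 2003) before Vance (Apr 18, 1997).
Baptiste and Obi are each shift-lead qualified, so the next rule applies.
Among Baptiste and Obi, by classification seniority date (later first): Baptiste (Jun 16, 2004) before Obi (Apr 16, 2001).
Full order: Lund, Vance, Johansson, Baptiste, Obi, Haddad.

Lund, Vance, Johansson, Baptiste, Obi, Haddad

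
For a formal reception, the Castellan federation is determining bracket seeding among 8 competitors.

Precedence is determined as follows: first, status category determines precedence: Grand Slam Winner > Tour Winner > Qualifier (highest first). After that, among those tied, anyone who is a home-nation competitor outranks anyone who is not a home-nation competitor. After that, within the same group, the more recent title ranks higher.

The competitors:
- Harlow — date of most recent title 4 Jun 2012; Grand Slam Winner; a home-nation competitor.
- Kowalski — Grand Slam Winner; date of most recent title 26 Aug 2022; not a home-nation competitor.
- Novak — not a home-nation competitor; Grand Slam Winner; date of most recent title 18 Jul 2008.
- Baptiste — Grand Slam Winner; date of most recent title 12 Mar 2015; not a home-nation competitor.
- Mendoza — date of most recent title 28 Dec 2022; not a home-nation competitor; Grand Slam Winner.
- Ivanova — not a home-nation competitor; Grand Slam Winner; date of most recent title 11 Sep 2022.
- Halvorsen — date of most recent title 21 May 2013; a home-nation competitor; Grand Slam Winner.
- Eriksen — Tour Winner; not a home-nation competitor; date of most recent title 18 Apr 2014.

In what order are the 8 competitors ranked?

Halvorsen, Harlow, Mendoza, Ivanova, Kowalski, Baptiste, Novak, Eriksen

By status category: Halvorsen, Harlow, Mendoza, Ivanova, Kowalski, Baptiste and Novak (Grand Slam Winner); then Eriksen (Tour Winner).
Among Halvorsen, Harlow, Mendoza, Ivanova, Kowalski, Baptiste and Novak, a home-nation competitor before not a home-nation competitor: Halvorsen and Harlow (a home-nation competitor) before Mendoza, Ivanova, Kowalski, Baptiste and Novak (not a home-nation competitor).
Among Halvorsen and Harlow, by date of most recent title (later first): Halvorsen (21 May 2013) before Harlow (4 Jun 2012).
Among Mendoza, Ivanova, Kowalski, Baptiste and Novak, by date of most recent title (later first): Mendoza (28 Dec 2022) before Ivanova (11 Sep 2022) before Kowalski (26 Aug 2022) before Baptiste (12 Mar 2015) before Novak (18 Jul 2008).
Full order: Halvorsen, Harlow, Mendoza, Ivanova, Kowalski, Baptiste, Novak, Eriksen.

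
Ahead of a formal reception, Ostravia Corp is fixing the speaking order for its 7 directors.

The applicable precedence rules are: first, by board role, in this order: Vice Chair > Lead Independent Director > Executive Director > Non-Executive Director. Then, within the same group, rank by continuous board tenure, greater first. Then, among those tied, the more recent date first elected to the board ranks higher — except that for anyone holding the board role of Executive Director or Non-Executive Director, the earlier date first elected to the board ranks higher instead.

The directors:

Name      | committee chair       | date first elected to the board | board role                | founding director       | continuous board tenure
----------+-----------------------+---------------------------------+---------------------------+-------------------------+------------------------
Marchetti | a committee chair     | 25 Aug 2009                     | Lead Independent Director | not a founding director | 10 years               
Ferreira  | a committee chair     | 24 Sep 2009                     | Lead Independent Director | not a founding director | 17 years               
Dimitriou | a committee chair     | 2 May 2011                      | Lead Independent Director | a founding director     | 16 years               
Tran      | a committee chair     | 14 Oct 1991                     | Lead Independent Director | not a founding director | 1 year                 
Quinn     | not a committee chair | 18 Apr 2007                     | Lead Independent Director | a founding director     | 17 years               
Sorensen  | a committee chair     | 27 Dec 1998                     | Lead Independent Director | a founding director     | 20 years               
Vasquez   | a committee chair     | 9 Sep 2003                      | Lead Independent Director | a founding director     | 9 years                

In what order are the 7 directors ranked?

Sorensen, Ferreira, Quinn, Dimitriou, Marchetti, Vasquez, Tran

By board role: Sorensen, Ferreira, Quinn, Dimitriou, Marchetti, Vasquez and Tran (Lead Independent Director).
Among Sorensen, Ferreira, Quinn, Dimitriou, Marchetti, Vasquez and Tran, by continuous board tenure (higher first): Sorensen (20 years) before Ferreira and Quinn (17 years) before Dimitriou (16 years) before Marchetti (10 years) before Vasquez (9 years) before Tran (1 year).
Among Ferreira and Quinn, by date first elected to the board (later first): Ferreira (24 Sep 2009) before Quinn (18 Apr 2007).
Full order: Sorensen, Ferreira, Quinn, Dimitriou, Marchetti, Vasquez, Tran.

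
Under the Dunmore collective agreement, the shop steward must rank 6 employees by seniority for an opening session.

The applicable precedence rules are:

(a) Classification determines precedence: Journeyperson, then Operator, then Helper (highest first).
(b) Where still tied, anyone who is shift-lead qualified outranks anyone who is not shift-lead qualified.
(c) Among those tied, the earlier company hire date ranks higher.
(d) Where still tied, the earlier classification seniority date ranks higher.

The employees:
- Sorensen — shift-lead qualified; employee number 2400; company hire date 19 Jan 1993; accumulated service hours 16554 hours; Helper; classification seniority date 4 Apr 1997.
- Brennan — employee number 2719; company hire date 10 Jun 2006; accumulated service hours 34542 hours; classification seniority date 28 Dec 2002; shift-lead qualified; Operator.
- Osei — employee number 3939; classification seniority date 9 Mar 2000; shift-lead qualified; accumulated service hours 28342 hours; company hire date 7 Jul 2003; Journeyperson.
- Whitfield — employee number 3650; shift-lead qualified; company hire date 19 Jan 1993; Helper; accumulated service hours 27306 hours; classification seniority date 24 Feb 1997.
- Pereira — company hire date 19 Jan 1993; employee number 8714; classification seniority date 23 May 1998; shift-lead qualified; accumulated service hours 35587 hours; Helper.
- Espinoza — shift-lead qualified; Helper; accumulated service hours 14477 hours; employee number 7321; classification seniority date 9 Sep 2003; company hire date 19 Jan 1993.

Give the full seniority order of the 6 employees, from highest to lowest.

Osei, Brennan, Whitfield, Sorensen, Pereira, Espinoza

By classification: Osei (Journeyperson); then Brennan (Operator); then Whitfield, Sorensen, Pereira and Espinoza (Helper).
Whitfield, Sorensen, Pereira and Espinoza are each shift-lead qualified, so the next rule applies.
Whitfield, Sorensen, Pereira and Espinoza all have company hire date 19 Jan 1993, so the next rule applies.
Among Whitfield, Sorensen, Pereira and Espinoza, by classification seniority date (earlier first): Whitfield (24 Feb 1997) before Sorensen (4 Apr 1997) before Pereira (23 May 1998) before Espinoza (9 Sep 2003).
Full order: Osei, Brennan, Whitfield, Sorensen, Pereira, Espinoza.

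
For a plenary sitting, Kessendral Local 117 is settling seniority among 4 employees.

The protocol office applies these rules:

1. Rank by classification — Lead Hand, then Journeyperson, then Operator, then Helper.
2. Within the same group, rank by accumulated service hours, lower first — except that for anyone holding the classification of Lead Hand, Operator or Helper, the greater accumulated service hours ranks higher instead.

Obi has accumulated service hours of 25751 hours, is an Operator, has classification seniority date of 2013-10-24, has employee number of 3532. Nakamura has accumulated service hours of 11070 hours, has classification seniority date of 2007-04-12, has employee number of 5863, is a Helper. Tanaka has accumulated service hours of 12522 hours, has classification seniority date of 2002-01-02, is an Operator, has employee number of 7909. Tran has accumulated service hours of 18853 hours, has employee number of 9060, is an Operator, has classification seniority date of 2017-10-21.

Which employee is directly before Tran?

By classification: Obi, Tran and Tanaka (Operator); then Nakamura (Helper).
Among Obi, Tran and Tanaka, by accumulated service hours (higher first) (reversed rule for this group): Obi (25751 hours) before Tran (18853 hours) before Tanaka (12522 hours).
Order: Obi, Tran, Tanaka, Nakamura.

Obi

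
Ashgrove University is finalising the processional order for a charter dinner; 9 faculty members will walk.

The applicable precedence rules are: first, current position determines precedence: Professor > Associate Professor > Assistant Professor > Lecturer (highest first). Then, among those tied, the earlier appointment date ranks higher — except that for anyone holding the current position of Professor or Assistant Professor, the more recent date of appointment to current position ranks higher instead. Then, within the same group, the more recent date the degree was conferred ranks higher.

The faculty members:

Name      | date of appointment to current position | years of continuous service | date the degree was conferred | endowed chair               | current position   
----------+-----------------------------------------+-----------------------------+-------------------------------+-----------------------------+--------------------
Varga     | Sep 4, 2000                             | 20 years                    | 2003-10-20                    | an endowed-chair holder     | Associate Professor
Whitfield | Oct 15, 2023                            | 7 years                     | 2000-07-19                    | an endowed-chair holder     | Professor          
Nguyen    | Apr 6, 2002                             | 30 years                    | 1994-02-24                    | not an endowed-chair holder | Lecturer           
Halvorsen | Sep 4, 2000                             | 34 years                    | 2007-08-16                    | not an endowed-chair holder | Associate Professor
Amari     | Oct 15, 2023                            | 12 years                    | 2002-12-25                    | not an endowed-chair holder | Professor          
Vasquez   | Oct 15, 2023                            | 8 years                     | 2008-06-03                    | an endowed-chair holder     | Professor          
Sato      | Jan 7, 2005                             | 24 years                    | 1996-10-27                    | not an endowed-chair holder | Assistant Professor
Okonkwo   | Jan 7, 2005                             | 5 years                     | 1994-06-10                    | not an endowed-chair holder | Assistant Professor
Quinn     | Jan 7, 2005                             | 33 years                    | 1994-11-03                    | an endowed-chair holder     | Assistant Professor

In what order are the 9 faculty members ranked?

By current position: Vasquez, Amari and Whitfield (Professor); then Halvorsen and Varga (Associate Professor); then Sato, Quinn and Okonkwo (Assistant Professor); then Nguyen (Lecturer).
Vasquez, Amari and Whitfield all have date of appointment to current position Oct 15, 2023, so the next rule applies.
Among Vasquez, Amari and Whitfield, by date the degree was conferred (later first): Vasquez (2008-06-03) before Amari (2002-12-25) before Whitfield (2000-07-19).
Halvorsen and Varga both have date of appointment to current position Sep 4, 2000, so the next rule applies.
Among Halvorsen and Varga, by date the degree was conferred (later first): Halvorsen (2007-08-16) before Varga (2003-10-20).
Sato, Quinn and Okonkwo all have date of appointment to current position Jan 7, 2005, so the next rule applies.
Among Sato, Quinn and Okonkwo, by date the degree was conferred (later first): Sato (1996-10-27) before Quinn (1994-11-03) before Okonkwo (1994-06-10).
Full order: Vasquez, Amari, Whitfield, Halvorsen, Varga, Sato, Quinn, Okonkwo, Nguyen.

Vasquez, Amari, Whitfield, Halvorsen, Varga, Sato, Quinn, Okonkwo, Nguyen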